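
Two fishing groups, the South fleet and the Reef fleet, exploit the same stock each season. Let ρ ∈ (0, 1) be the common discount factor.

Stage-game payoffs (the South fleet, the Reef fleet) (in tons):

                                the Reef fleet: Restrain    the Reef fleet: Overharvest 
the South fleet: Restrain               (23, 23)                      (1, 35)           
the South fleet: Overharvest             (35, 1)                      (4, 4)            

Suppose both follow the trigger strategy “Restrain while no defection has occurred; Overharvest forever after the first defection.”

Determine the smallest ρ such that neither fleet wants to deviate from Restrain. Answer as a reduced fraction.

Cooperation forever yields 23 each period: 23/(1−ρ).
Deviating yields 35 once, then 4 forever: 35 + 4ρ/(1−ρ).
No profitable deviation requires 23/(1−ρ) ≥ 35 + 4ρ/(1−ρ).
Multiplying by (1−ρ): 23 ≥ 35(1−ρ) + 4ρ = 35 − 31ρ.
So 31ρ ≥ 12, i.e. ρ ≥ 12/31.

12/31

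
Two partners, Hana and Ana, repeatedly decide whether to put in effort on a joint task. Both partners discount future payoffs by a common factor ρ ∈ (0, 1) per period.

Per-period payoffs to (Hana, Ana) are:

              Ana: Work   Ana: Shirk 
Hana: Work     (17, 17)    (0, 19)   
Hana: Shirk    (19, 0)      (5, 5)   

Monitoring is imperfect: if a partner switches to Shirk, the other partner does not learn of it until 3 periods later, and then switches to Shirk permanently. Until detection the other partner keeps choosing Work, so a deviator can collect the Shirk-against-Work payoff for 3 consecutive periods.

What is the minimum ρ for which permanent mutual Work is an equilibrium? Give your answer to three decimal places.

Deviating for the 3 undetected periods gains 19−17 = 2 per period over cooperation, then loses 17−5 = 12 per period forever once punishment starts.
Gain: 2(1 + ρ + … + ρ^2); loss: 12·ρ^3/(1−ρ).
No profitable deviation ⇔ 2(1−ρ^3) ≤ 12·ρ^3, i.e. ρ^3 ≥ 2/(2+12) = 1/7.
Hence ρ ≥ (1/7)^(1/3) ≈ 0.523.

0.523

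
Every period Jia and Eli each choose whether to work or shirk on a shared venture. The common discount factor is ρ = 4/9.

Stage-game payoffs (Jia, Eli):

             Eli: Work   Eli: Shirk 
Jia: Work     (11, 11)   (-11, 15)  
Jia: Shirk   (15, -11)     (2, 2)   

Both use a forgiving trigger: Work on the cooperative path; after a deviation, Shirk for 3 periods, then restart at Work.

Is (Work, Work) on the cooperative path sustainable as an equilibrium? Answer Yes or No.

Comparing payoff streams over the 4 periods until play realigns: cooperate → 11(1+ρ+…+ρ^3); deviate → 15 + 2(ρ+…+ρ^3).
Cooperation is sustained iff (11−2)(ρ+…+ρ^3) ≥ 15−11.
ρ+…+ρ^3 = 4/9·(1−(4/9)^3)/(1−4/9) = 0.7298, and (15−11)/(11−2) = 0.4444.
0.7298 ≥ 0.4444, so cooperation is sustainable.

Yes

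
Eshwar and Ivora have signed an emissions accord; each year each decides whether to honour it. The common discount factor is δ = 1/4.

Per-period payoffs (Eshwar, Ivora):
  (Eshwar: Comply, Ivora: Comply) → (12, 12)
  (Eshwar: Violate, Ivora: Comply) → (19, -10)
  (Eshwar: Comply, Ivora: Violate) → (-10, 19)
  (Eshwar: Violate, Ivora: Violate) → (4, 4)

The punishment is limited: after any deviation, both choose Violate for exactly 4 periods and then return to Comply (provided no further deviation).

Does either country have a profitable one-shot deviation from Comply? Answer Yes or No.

Yes

IC: δ+…+δ^4 ≥ (19−12)/(12−4) = 7/8.
At δ = 1/4: partial sum = 0.3320 < 0.8750. Cooperation not sustainable.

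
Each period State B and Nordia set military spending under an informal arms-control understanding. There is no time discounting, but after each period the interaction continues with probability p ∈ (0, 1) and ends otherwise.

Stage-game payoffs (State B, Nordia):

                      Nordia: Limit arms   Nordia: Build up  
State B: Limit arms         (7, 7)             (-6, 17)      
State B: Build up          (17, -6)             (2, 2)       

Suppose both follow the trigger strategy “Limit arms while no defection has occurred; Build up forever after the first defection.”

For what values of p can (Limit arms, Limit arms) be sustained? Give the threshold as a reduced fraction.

Expected cooperation value is 7 + p·7 + p²·7 + … = 7/(1−p); deviation gives 17 + p·2/(1−p).
7 ≥ 17(1−p) + 2p ⇒ 15p ≥ 10 ⇒ p ≥ 10/15 = 2/3.

2/3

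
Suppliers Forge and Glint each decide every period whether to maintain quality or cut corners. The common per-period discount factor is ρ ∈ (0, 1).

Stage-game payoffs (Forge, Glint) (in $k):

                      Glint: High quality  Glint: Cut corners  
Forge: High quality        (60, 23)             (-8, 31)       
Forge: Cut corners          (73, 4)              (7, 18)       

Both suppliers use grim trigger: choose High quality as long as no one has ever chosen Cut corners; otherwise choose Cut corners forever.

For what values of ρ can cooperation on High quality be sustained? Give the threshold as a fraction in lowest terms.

Forge: cooperation gives 60 each period; deviation gives 73 once then 7 forever.
  60/(1−ρ) ≥ 73 + 7ρ/(1−ρ) ⇒ ρ ≥ 13/66.
Glint: cooperation gives 23 each period; deviation gives 31 once then 18 forever.
  ρ ≥ 8/13.
Both must hold, so the binding constraint is Glint's: ρ ≥ 8/13.

8/13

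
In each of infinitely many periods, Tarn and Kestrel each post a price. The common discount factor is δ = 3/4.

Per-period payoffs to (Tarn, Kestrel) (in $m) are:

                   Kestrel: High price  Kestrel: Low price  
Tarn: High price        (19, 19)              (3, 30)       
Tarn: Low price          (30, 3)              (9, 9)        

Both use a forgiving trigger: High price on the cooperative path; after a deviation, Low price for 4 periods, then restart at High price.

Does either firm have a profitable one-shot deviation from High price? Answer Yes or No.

No

Comparing payoff streams over the 5 periods until play realigns: cooperate → 19(1+δ+…+δ^4); deviate → 30 + 9(δ+…+δ^4).
Cooperation is sustained iff (19−9)(δ+…+δ^4) ≥ 30−19.
δ+…+δ^4 = 3/4·(1−(3/4)^4)/(1−3/4) = 2.0508, and (30−19)/(19−9) = 1.1000.
2.0508 ≥ 1.1000, so cooperation is sustainable.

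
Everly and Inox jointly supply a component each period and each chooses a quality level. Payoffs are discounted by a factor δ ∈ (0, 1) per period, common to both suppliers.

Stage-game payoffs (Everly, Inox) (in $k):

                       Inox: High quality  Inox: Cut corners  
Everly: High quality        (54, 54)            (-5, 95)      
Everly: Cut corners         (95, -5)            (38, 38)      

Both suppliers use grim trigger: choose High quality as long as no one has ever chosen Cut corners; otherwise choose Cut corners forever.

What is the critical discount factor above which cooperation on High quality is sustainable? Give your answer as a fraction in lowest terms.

41/57

Under grim trigger the critical discount factor is (T−C)/(T−P) with T = 95, C = 54, P = 38.
δ* = (95−54)/(95−38) = 41/57.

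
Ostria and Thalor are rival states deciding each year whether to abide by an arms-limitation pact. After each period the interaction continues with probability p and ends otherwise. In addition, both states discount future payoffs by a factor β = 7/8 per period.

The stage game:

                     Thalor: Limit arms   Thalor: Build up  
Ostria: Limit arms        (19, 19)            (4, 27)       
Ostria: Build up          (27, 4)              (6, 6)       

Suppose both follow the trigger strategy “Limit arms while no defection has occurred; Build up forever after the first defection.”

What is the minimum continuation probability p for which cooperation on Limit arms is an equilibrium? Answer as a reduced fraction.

64/147

Expected continuation weight on next period's payoff is β·p = 7/8·p, which plays the role of the discount factor.
Cooperation requires 7/8·p ≥ (27−19)/(27−6) = 8/21, hence p ≥ 64/147.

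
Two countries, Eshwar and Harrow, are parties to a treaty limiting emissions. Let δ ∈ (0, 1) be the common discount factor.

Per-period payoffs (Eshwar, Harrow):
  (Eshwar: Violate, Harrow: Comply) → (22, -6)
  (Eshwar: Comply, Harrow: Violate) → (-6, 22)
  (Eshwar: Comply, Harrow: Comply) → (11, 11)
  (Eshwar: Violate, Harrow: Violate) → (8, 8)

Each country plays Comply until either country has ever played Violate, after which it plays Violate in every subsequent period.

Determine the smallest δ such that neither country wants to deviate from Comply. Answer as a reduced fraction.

11/(1−δ) ≥ 22 + 8δ/(1−δ)
11 ≥ 22 − 14δ
δ ≥ 11/14.

11/14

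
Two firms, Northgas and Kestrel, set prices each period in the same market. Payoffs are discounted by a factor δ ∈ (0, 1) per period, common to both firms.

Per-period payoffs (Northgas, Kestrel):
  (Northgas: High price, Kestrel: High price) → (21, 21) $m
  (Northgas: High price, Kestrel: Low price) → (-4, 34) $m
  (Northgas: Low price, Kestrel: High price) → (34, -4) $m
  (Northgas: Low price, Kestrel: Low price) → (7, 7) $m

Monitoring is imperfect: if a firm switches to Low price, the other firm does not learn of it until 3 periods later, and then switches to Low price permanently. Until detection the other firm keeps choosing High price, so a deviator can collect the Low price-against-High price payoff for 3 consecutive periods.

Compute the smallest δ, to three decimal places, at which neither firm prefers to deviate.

A deviator earns 34 for 3 periods, then 7 forever; cooperating earns 21 forever. Multiplying the IC by (1−δ):
21 ≥ 34(1−δ^3) + 7δ^3, so 27·δ^3 ≥ 13 and δ^3 ≥ 13/27.
δ ≥ (13/27)^(1/3) ≈ 0.784.

0.784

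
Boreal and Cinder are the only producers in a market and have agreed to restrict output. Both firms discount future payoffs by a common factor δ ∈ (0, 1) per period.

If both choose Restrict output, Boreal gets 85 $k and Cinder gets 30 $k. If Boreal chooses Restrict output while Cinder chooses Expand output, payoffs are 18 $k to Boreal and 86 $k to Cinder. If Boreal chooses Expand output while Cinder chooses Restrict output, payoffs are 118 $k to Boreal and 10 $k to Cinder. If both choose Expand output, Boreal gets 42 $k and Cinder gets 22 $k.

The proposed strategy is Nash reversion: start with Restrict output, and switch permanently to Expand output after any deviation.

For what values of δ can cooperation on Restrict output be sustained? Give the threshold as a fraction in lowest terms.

For Boreal: deviation gain 118−85 = 33, per-period punishment loss 85−42 = 43. IC gives δ ≥ 33/76.
For Cinder: gain 56, loss 8 per period, so δ ≥ 56/64 = 7/8.
The tighter constraint is Cinder's, so cooperation needs δ ≥ 7/8.

7/8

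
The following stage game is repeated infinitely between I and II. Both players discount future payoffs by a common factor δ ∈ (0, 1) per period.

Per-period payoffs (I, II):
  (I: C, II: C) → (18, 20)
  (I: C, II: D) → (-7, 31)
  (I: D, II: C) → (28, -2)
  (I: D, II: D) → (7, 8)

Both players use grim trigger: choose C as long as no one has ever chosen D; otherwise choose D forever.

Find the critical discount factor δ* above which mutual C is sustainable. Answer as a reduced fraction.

I: cooperation gives 18 each period; deviation gives 28 once then 7 forever.
  18/(1−δ) ≥ 28 + 7δ/(1−δ) ⇒ δ ≥ 10/21.
II: cooperation gives 20 each period; deviation gives 31 once then 8 forever.
  δ ≥ 11/23.
Both must hold, so the binding constraint is II's: δ ≥ 11/23.

11/23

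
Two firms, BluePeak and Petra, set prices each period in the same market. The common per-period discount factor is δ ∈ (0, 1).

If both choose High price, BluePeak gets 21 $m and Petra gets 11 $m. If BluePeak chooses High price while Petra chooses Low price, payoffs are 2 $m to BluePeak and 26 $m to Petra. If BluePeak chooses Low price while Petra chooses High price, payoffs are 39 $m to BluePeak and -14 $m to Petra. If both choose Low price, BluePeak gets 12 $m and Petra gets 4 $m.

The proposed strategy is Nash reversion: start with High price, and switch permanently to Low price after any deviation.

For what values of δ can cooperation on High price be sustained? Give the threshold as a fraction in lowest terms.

15/22

BluePeak: cooperation gives 21 each period; deviation gives 39 once then 12 forever.
  21/(1−δ) ≥ 39 + 12δ/(1−δ) ⇒ δ ≥ 18/27 = 2/3.
Petra: cooperation gives 11 each period; deviation gives 26 once then 4 forever.
  δ ≥ 15/22.
Both must hold, so the binding constraint is Petra's: δ ≥ 15/22.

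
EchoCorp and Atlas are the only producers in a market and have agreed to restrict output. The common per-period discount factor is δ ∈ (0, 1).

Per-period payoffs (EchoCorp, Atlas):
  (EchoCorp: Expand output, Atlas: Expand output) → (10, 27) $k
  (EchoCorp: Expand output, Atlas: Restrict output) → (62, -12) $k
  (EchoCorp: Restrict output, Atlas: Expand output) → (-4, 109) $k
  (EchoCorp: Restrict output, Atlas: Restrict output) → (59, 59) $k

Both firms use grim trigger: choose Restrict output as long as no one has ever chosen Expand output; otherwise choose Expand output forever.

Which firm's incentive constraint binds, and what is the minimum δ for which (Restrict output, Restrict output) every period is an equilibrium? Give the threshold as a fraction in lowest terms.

EchoCorp: cooperation gives 59 each period; deviation gives 62 once then 10 forever.
  59/(1−δ) ≥ 62 + 10δ/(1−δ) ⇒ δ ≥ 3/52.
Atlas: cooperation gives 59 each period; deviation gives 109 once then 27 forever.
  δ ≥ 50/82 = 25/41.
Both must hold, so the binding constraint is Atlas's: δ ≥ 25/41.

Atlas; δ ≥ 25/41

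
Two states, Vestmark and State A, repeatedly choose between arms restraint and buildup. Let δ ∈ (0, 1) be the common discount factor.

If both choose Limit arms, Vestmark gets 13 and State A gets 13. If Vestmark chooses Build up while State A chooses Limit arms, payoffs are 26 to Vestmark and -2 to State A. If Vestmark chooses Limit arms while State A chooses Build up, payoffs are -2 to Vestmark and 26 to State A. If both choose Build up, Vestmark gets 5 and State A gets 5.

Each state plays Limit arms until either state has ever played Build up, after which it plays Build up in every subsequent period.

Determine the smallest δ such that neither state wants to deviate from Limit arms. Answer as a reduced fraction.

Cooperation forever yields 13 each period: 13/(1−δ).
Deviating yields 26 once, then 5 forever: 26 + 5δ/(1−δ).
No profitable deviation requires 13/(1−δ) ≥ 26 + 5δ/(1−δ).
Multiplying by (1−δ): 13 ≥ 26(1−δ) + 5δ = 26 − 21δ.
So 21δ ≥ 13, i.e. δ ≥ 13/21.

13/21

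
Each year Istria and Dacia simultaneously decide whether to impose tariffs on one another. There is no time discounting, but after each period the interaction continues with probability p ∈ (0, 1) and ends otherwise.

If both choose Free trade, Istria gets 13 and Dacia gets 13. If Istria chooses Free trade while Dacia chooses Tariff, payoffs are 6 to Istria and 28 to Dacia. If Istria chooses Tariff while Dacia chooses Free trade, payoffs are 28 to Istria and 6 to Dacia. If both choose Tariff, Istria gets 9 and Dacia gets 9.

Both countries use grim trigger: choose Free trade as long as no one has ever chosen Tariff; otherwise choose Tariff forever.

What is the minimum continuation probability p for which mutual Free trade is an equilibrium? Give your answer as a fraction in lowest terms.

15/19

With no time discounting, the continuation probability p plays the role of the discount factor.
Grim-trigger IC: 13/(1−p) ≥ 28 + 9p/(1−p) ⇒ p ≥ (28−13)/(28−9) = 15/19.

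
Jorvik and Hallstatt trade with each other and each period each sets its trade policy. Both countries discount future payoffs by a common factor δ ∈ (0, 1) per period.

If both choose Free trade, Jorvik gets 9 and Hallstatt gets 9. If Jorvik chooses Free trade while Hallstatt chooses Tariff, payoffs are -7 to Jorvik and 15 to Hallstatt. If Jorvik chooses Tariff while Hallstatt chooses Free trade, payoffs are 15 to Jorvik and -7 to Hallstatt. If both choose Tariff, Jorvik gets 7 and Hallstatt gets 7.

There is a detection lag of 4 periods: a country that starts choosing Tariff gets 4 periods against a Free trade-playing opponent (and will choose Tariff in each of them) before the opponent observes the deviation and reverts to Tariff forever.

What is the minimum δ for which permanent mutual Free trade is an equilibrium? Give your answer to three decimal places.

0.931

The best deviation is to choose Tariff for all 4 undetected periods, earning 15 each, then 7 forever once detected.
Deviation value: 15(1−δ^4)/(1−δ) + 7δ^4/(1−δ); cooperation value: 9/(1−δ).
IC: 9 ≥ 15(1−δ^4) + 7δ^4 = 15 − 8δ^4.
So δ^4 ≥ 6/8 = 3/4, giving δ ≥ (3/4)^(1/4) ≈ 0.931.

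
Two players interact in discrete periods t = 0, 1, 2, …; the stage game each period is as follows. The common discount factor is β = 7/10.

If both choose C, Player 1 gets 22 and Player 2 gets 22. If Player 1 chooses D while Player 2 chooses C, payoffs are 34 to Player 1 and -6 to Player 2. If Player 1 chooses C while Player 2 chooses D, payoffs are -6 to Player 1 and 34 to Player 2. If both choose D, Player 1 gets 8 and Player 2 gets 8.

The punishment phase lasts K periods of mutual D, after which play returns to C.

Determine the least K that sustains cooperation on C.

Need Σ_{k=1}^{K} β^k ≥ (34−22)/(22−8) = 0.8571 at β = 7/10.
At K = 1 the sum is 0.7000 < 0.8571; at K = 2 it is 1.1900 ≥ 0.8571.
So the minimum punishment length is K = 2.

2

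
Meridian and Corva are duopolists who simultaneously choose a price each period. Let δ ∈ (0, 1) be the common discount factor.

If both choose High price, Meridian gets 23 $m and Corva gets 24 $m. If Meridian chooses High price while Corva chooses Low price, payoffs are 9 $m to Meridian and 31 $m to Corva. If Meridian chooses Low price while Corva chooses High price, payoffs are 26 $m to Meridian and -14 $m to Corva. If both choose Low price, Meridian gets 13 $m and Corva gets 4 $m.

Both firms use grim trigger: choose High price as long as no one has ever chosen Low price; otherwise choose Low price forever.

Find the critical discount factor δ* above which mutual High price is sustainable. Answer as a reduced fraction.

7/27

Meridian's threshold: (26−23)/(26−13) = 3/13.
Corva's threshold: (31−24)/(31−4) = 7/27.
3/13 < 7/27, so Corva binds and δ* = 7/27.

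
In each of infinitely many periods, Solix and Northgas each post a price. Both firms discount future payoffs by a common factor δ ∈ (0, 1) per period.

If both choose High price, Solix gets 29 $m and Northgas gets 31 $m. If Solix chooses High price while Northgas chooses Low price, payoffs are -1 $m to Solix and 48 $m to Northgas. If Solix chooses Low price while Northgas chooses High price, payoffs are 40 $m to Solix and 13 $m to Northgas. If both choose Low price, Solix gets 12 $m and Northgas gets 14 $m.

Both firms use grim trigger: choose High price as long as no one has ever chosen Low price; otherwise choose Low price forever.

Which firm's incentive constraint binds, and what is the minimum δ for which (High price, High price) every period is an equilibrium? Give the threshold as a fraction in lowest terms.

For Solix: deviation gain 40−29 = 11, per-period punishment loss 29−12 = 17. IC gives δ ≥ 11/28.
For Northgas: gain 17, loss 17 per period, so δ ≥ 17/34 = 1/2.
The tighter constraint is Northgas's, so cooperation needs δ ≥ 1/2.

Northgas; δ ≥ 1/2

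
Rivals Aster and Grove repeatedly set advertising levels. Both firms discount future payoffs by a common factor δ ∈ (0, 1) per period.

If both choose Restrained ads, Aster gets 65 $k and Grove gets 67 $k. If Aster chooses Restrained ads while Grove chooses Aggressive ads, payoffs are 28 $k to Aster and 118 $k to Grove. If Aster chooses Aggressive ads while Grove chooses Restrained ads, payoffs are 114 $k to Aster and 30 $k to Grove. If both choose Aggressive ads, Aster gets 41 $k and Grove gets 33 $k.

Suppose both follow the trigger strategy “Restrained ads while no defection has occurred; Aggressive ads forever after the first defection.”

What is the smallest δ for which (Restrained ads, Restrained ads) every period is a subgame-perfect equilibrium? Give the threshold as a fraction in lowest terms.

49/73

Aster: cooperation gives 65 each period; deviation gives 114 once then 41 forever.
  65/(1−δ) ≥ 114 + 41δ/(1−δ) ⇒ δ ≥ 49/73.
Grove: cooperation gives 67 each period; deviation gives 118 once then 33 forever.
  δ ≥ 51/85 = 3/5.
Both must hold, so the binding constraint is Aster's: δ ≥ 49/73.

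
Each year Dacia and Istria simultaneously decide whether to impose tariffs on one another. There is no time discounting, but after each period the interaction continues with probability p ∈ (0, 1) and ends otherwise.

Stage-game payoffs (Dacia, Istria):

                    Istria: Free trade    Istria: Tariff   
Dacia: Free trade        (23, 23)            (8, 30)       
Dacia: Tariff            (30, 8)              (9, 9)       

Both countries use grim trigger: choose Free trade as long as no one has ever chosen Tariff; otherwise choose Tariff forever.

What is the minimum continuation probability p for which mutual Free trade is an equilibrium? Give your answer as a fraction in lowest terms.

Expected cooperation value is 23 + p·23 + p²·23 + … = 23/(1−p); deviation gives 30 + p·9/(1−p).
23 ≥ 30(1−p) + 9p ⇒ 21p ≥ 7 ⇒ p ≥ 7/21 = 1/3.

1/3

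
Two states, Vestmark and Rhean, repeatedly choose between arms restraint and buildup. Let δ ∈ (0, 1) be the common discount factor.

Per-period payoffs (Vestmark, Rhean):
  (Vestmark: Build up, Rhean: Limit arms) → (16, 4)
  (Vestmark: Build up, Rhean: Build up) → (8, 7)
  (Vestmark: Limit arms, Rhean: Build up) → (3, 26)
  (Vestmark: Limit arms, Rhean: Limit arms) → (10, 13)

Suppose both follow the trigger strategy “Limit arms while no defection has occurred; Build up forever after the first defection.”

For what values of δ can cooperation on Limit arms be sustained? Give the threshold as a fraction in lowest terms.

3/4

Vestmark's threshold: (16−10)/(16−8) = 3/4.
Rhean's threshold: (26−13)/(26−7) = 13/19.
3/4 > 13/19, so Vestmark binds and δ* = 3/4.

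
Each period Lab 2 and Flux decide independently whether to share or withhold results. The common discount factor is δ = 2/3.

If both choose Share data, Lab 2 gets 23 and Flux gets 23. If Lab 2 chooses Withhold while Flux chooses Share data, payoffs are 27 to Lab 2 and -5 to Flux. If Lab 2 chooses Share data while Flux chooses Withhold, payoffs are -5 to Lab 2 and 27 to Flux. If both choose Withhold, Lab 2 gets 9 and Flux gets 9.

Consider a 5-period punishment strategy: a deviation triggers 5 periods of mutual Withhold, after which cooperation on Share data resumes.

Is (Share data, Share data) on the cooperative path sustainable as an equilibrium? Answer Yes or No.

IC: δ+…+δ^5 ≥ (27−23)/(23−9) = 2/7.
At δ = 2/3: partial sum = 1.7366 ≥ 0.2857. Cooperation sustainable.

Yes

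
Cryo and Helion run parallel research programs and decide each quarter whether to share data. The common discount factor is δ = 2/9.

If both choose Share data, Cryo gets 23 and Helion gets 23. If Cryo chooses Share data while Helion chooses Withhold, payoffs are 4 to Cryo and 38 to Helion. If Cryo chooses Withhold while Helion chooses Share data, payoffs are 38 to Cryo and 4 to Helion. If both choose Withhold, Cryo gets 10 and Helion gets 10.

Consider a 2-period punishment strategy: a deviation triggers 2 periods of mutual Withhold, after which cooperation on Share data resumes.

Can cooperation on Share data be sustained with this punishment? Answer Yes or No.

IC: δ+…+δ^2 ≥ (38−23)/(23−10) = 15/13.
At δ = 2/9: partial sum = 0.2716 < 1.1538. Cooperation not sustainable.

No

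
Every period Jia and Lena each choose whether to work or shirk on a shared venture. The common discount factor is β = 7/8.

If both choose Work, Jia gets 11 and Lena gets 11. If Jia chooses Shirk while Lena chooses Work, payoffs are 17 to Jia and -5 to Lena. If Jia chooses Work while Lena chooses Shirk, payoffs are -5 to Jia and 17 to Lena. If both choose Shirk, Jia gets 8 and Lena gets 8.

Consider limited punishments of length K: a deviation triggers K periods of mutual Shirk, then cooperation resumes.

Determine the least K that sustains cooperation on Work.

No profitable deviation requires (11−8)(β+…+β^K) ≥ 17−11, i.e. β+…+β^K ≥ 2 ≈ 2.0000.
With β = 7/8, the partial sums are K=1: 0.8750, K=2: 1.6406, K=3: 2.3105.
K = 3 is the first length at which the sum reaches 2.0000.

3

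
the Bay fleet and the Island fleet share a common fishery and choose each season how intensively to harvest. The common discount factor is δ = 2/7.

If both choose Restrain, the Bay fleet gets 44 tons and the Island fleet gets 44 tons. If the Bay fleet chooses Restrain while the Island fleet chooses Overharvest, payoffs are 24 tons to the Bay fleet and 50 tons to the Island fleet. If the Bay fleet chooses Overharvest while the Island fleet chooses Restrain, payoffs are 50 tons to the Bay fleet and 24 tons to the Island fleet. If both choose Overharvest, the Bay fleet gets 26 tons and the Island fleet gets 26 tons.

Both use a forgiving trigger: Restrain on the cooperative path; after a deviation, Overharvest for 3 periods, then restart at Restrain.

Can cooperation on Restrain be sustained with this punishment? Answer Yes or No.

Comparing payoff streams over the 4 periods until play realigns: cooperate → 44(1+δ+…+δ^3); deviate → 50 + 26(δ+…+δ^3).
Cooperation is sustained iff (44−26)(δ+…+δ^3) ≥ 50−44.
δ+…+δ^3 = 2/7·(1−(2/7)^3)/(1−2/7) = 0.3907, and (50−44)/(44−26) = 0.3333.
0.3907 ≥ 0.3333, so cooperation is sustainable.

Yes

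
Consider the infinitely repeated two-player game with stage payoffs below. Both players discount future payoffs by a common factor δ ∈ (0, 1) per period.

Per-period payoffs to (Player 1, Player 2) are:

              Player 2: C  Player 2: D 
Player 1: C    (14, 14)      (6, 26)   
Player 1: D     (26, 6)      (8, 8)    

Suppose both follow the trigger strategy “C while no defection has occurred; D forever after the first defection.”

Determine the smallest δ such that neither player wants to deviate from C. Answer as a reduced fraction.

2/3

One-period gain from deviating is 26 − 14 = 12. The loss is 14 − 8 = 6 in every subsequent period, with present value 6·δ/(1−δ).
Deviation is unprofitable when 6·δ/(1−δ) ≥ 12, i.e. δ/(1−δ) ≥ 2.
Equivalently δ ≥ 12/(12+6) = 2/3.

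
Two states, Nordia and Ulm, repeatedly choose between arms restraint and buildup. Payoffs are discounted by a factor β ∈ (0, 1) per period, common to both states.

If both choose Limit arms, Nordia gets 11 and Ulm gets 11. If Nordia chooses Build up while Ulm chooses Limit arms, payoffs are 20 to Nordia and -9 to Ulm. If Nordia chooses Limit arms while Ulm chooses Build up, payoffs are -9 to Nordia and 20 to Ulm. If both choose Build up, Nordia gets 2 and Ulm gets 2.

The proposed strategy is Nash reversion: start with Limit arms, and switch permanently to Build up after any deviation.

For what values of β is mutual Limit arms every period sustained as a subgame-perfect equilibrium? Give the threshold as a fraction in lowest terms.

1/2

11/(1−β) ≥ 20 + 2β/(1−β)
11 ≥ 20 − 18β
β ≥ 9/18 = 1/2.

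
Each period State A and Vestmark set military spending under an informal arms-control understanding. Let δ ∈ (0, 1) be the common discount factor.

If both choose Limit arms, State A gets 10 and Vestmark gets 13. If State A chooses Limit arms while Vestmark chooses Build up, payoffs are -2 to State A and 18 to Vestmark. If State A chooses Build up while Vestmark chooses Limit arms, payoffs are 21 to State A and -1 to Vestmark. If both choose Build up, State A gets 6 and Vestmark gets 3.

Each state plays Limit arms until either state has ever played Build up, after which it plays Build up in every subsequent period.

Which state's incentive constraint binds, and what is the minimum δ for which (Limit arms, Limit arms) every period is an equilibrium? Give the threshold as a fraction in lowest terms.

State A; δ ≥ 11/15

For State A: deviation gain 21−10 = 11, per-period punishment loss 10−6 = 4. IC gives δ ≥ 11/15.
For Vestmark: gain 5, loss 10 per period, so δ ≥ 5/15 = 1/3.
The tighter constraint is State A's, so cooperation needs δ ≥ 11/15.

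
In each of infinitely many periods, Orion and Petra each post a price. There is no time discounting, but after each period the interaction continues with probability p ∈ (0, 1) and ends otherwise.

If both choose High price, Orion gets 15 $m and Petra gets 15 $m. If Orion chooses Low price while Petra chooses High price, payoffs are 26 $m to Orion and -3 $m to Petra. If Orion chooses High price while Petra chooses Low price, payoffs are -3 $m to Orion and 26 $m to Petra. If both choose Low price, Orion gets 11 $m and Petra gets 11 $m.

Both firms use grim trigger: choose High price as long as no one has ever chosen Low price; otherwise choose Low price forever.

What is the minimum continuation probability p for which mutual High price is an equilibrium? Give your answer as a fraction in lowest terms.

11/15

Expected cooperation value is 15 + p·15 + p²·15 + … = 15/(1−p); deviation gives 26 + p·11/(1−p).
15 ≥ 26(1−p) + 11p ⇒ 15p ≥ 11 ⇒ p ≥ 11/15.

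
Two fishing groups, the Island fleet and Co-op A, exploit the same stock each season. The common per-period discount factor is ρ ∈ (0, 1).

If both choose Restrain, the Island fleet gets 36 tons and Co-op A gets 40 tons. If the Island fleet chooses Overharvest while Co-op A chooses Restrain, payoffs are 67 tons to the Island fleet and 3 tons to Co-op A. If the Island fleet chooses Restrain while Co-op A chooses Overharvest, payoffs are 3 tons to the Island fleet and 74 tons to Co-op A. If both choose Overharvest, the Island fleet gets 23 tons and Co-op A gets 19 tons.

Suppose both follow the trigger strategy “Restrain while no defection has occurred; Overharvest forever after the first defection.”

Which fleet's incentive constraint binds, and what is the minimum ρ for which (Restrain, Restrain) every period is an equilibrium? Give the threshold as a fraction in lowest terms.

the Island fleet's threshold: (67−36)/(67−23) = 31/44.
Co-op A's threshold: (74−40)/(74−19) = 34/55.
31/44 > 34/55, so the Island fleet binds and ρ* = 31/44.

the Island fleet; ρ ≥ 31/44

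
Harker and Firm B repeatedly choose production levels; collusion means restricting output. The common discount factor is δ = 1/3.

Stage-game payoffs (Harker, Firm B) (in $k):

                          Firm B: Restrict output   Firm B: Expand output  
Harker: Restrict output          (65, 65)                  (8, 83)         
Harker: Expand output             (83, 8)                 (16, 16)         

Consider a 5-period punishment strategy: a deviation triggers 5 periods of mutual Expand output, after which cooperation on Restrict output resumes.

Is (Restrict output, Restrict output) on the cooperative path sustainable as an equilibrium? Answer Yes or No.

Yes

IC: δ+…+δ^5 ≥ (83−65)/(65−16) = 18/49.
At δ = 1/3: partial sum = 0.4979 ≥ 0.3673. Cooperation sustainable.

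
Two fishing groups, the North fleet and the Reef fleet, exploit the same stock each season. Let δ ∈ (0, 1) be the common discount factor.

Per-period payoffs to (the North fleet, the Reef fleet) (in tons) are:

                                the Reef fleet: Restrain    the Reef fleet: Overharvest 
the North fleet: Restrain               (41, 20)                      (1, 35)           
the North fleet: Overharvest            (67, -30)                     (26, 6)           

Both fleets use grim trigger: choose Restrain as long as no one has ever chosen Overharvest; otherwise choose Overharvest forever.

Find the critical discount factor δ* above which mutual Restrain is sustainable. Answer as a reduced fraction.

the North fleet: cooperation gives 41 each period; deviation gives 67 once then 26 forever.
  41/(1−δ) ≥ 67 + 26δ/(1−δ) ⇒ δ ≥ 26/41.
the Reef fleet: cooperation gives 20 each period; deviation gives 35 once then 6 forever.
  δ ≥ 15/29.
Both must hold, so the binding constraint is the North fleet's: δ ≥ 26/41.

26/41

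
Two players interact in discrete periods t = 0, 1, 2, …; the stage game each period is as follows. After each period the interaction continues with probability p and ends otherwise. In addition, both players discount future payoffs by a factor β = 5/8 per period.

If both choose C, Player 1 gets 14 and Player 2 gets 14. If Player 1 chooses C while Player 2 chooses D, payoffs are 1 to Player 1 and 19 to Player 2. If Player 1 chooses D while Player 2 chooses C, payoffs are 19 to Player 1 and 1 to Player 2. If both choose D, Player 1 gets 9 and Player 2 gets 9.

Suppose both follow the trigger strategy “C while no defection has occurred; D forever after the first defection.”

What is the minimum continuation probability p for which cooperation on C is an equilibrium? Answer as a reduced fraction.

Expected continuation weight on next period's payoff is β·p = 5/8·p, which plays the role of the discount factor.
Cooperation requires 5/8·p ≥ (19−14)/(19−9) = 1/2, hence p ≥ 4/5.

4/5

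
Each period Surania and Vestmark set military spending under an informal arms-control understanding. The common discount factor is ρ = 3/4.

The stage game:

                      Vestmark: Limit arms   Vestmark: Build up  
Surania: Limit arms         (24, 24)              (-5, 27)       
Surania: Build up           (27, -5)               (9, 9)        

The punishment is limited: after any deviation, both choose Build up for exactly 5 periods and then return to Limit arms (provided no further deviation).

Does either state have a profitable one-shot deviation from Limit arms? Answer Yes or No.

IC: ρ+…+ρ^5 ≥ (27−24)/(24−9) = 1/5.
At ρ = 3/4: partial sum = 2.2881 ≥ 0.2000. Cooperation sustainable.

No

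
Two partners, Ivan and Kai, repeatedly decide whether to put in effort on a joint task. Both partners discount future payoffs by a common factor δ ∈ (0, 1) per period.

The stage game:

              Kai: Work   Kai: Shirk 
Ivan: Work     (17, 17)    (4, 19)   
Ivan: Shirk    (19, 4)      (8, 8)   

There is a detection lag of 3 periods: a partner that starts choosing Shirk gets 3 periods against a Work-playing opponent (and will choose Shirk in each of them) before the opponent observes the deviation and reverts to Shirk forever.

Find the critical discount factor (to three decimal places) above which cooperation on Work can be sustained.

0.567

The best deviation is to choose Shirk for all 3 undetected periods, earning 19 each, then 8 forever once detected.
Deviation value: 19(1−δ^3)/(1−δ) + 8δ^3/(1−δ); cooperation value: 17/(1−δ).
IC: 17 ≥ 19(1−δ^3) + 8δ^3 = 19 − 11δ^3.
So δ^3 ≥ 2/11, giving δ ≥ (2/11)^(1/3) ≈ 0.567.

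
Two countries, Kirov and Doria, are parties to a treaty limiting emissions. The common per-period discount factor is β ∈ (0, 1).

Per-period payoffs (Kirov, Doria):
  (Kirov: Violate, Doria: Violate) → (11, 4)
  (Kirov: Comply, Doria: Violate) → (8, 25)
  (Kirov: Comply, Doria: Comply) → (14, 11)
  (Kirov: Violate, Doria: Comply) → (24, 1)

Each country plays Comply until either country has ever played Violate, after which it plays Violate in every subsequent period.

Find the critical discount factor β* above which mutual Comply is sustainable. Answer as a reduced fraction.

10/13

Kirov: cooperation gives 14 each period; deviation gives 24 once then 11 forever.
  14/(1−β) ≥ 24 + 11β/(1−β) ⇒ β ≥ 10/13.
Doria: cooperation gives 11 each period; deviation gives 25 once then 4 forever.
  β ≥ 14/21 = 2/3.
Both must hold, so the binding constraint is Kirov's: β ≥ 10/13.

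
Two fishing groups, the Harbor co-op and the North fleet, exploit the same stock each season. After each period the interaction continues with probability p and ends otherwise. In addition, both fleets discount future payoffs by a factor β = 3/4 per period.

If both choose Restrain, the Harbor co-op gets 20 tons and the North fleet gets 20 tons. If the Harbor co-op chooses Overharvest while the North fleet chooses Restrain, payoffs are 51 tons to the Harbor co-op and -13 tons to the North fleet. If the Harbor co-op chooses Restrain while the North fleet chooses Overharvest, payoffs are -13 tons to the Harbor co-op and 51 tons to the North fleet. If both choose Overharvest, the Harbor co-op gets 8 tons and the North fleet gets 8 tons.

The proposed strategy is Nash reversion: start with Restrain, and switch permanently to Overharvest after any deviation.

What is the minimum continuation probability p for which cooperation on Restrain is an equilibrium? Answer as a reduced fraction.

Expected continuation weight on next period's payoff is β·p = 3/4·p, which plays the role of the discount factor.
Cooperation requires 3/4·p ≥ (51−20)/(51−8) = 31/43, hence p ≥ 124/129.

124/129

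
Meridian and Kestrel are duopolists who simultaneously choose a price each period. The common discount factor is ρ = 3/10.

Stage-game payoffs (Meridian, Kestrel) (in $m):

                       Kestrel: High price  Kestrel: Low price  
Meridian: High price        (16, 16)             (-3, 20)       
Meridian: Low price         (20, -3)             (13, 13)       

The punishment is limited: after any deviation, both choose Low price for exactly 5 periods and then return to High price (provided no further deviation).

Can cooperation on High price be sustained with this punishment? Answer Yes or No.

IC: ρ+…+ρ^5 ≥ (20−16)/(16−13) = 4/3.
At ρ = 3/10: partial sum = 0.4275 < 1.3333. Cooperation not sustainable.

No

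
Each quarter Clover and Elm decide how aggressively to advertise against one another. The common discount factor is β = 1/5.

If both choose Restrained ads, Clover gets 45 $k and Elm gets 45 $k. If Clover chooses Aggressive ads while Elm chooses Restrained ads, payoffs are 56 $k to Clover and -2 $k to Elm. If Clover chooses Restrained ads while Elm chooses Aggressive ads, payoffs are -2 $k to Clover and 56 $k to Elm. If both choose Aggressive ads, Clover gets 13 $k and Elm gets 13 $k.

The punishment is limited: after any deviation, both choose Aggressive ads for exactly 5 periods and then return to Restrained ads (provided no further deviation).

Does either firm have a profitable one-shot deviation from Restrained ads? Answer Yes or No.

Comparing payoff streams over the 6 periods until play realigns: cooperate → 45(1+β+…+β^5); deviate → 56 + 13(β+…+β^5).
Cooperation is sustained iff (45−13)(β+…+β^5) ≥ 56−45.
β+…+β^5 = 1/5·(1−(1/5)^5)/(1−1/5) = 0.2499, and (56−45)/(45−13) = 0.3438.
0.2499 < 0.3438, so cooperation is not sustainable.

Yes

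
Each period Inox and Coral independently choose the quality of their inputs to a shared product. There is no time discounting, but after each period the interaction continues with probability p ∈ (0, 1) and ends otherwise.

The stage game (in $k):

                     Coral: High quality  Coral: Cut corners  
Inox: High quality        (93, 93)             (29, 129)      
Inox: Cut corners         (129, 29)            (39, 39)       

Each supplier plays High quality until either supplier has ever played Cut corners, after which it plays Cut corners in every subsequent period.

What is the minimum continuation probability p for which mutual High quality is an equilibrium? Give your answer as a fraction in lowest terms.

2/5

Expected cooperation value is 93 + p·93 + p²·93 + … = 93/(1−p); deviation gives 129 + p·39/(1−p).
93 ≥ 129(1−p) + 39p ⇒ 90p ≥ 36 ⇒ p ≥ 36/90 = 2/5.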